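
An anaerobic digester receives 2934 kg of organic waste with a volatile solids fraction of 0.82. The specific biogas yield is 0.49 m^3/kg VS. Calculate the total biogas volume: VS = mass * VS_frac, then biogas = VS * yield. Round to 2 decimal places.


Compute volatile solids:
  VS = mass * VS_fraction = 2934 * 0.82 = 2405.88 kg
Calculate biogas volume:
  Biogas = VS * specific_yield = 2405.88 * 0.49
  Biogas = 1178.88 m^3

1178.88


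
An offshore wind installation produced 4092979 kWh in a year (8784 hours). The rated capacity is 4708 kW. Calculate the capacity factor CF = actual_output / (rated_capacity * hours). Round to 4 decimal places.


Capacity factor = actual output / maximum possible output
Maximum possible = rated * hours = 4708 * 8784 = 41355072 kWh
CF = 4092979 / 41355072
CF = 0.0990

0.0990


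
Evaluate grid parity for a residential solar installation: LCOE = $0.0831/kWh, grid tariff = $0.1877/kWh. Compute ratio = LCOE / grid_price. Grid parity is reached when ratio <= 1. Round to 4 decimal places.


Compare LCOE to grid price:
  LCOE = $0.0831/kWh, Grid price = $0.1877/kWh
  Ratio = LCOE / grid_price = 0.0831 / 0.1877 = 0.4427
  Grid parity achieved (ratio <= 1)? yes

0.4427


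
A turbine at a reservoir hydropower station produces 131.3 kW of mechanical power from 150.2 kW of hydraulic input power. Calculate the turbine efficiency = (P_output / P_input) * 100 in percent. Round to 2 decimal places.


Turbine efficiency = (output power / input power) * 100
eta = (131.3 / 150.2) * 100
eta = 87.42%

87.42


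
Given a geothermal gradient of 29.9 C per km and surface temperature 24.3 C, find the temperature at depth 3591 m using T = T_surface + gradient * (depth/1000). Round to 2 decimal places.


Convert depth to km: 3591 / 1000 = 3.591 km
Temperature increase = gradient * depth_km = 29.9 * 3.591 = 107.37 C
Temperature at depth = T_surface + delta_T = 24.3 + 107.37
T = 131.67 C

131.67


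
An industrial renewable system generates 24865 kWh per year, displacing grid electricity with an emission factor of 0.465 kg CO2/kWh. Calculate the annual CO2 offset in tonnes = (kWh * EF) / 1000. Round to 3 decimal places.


CO2 offset in kg = generation * emission_factor
CO2 offset = 24865 * 0.465 = 11562.23 kg
Convert to tonnes:
  CO2 offset = 11562.23 / 1000 = 11.562 tonnes

11.562


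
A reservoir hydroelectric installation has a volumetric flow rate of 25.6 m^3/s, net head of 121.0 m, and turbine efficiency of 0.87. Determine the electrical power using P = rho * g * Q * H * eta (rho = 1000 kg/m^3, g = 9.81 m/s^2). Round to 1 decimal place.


Apply the hydropower formula P = rho * g * Q * H * eta
rho * g = 1000 * 9.81 = 9810.0
P = 9810.0 * 25.6 * 121.0 * 0.87
P = 26437086.7 W

26437086.7


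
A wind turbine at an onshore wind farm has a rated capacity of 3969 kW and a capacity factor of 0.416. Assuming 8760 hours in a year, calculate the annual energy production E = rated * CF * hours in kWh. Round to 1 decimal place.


Annual energy = rated_kW * capacity_factor * hours_per_year
Given: P_rated = 3969 kW, CF = 0.416, hours = 8760
E = 3969 * 0.416 * 8760
E = 14463671.0 kWh

14463671.0


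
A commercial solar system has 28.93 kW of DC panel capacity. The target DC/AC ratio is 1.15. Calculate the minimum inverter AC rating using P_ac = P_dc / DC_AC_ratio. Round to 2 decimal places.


The inverter AC capacity is determined by the DC/AC ratio.
Given: P_dc = 28.93 kW, DC/AC ratio = 1.15
P_ac = P_dc / ratio = 28.93 / 1.15
P_ac = 25.16 kW

25.16


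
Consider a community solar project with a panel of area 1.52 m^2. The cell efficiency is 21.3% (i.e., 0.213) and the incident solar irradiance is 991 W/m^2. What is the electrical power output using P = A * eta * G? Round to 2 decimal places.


Use the solar power formula P = A * eta * G.
Given: A = 1.52 m^2, eta = 0.213, G = 991 W/m^2
P = 1.52 * 0.213 * 991
P = 320.85 W

320.85


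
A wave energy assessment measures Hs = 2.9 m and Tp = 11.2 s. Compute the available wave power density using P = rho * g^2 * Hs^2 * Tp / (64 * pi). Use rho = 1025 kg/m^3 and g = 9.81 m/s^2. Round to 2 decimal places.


Apply wave power formula:
  g^2 = 9.81^2 = 96.2361
  Hs^2 = 2.9^2 = 8.41
  Numerator = rho * g^2 * Hs^2 * Tp = 1025 * 96.2361 * 8.41 * 11.2 = 9291287.5
  Denominator = 64 * pi = 201.0619
  P = 9291287.5 / 201.0619 = 46211.07 W/m

46211.07


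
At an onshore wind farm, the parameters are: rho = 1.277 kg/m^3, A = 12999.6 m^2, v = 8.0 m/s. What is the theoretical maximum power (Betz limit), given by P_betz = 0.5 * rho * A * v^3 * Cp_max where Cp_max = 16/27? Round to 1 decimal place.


The Betz coefficient Cp_max = 16/27 = 0.5926
v^3 = 8.0^3 = 512.0
P_betz = 0.5 * rho * A * v^3 * Cp_max
P_betz = 0.5 * 1.277 * 12999.6 * 512.0 * 0.5926
P_betz = 2518355.7 W

2518355.7


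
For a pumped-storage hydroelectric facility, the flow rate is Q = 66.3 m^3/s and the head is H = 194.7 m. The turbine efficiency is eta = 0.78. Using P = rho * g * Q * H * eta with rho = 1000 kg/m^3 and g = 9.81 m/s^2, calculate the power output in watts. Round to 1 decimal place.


Apply the hydropower formula P = rho * g * Q * H * eta
rho * g = 1000 * 9.81 = 9810.0
P = 9810.0 * 66.3 * 194.7 * 0.78
P = 98774102.0 W

98774102.0


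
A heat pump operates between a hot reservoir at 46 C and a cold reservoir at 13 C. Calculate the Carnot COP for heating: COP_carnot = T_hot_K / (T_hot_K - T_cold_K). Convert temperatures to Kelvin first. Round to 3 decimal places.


Convert to Kelvin:
  T_hot = 46 + 273.15 = 319.15 K
  T_cold = 13 + 273.15 = 286.15 K
Apply Carnot COP formula:
  COP = T_hot_K / (T_hot_K - T_cold_K) = 319.15 / 33.0
  COP = 9.671

9.671


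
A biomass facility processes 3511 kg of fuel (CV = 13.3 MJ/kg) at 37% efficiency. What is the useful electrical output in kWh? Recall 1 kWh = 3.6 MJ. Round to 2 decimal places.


Total energy = mass * CV = 3511 * 13.3 = 46696.3 MJ
Useful energy = total * eta = 46696.3 * 0.37 = 17277.63 MJ
Convert to kWh: 17277.63 / 3.6
Useful energy = 4799.34 kWh

4799.34


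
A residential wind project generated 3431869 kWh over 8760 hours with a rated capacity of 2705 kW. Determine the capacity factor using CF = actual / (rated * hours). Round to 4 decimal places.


Capacity factor = actual output / maximum possible output
Maximum possible = rated * hours = 2705 * 8760 = 23695800 kWh
CF = 3431869 / 23695800
CF = 0.1448

0.1448


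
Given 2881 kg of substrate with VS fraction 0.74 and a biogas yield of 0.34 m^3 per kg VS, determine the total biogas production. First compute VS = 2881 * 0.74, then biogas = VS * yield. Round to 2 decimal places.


Compute volatile solids:
  VS = mass * VS_fraction = 2881 * 0.74 = 2131.94 kg
Calculate biogas volume:
  Biogas = VS * specific_yield = 2131.94 * 0.34
  Biogas = 724.86 m^3

724.86


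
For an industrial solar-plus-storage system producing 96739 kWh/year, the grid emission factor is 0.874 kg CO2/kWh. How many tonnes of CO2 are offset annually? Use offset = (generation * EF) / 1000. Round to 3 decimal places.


CO2 offset in kg = generation * emission_factor
CO2 offset = 96739 * 0.874 = 84549.89 kg
Convert to tonnes:
  CO2 offset = 84549.89 / 1000 = 84.550 tonnes

84.550


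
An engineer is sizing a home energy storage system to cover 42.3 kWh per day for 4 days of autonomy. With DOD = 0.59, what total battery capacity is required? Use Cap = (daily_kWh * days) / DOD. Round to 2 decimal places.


Total energy needed = daily * days = 42.3 * 4 = 169.2 kWh
Account for depth of discharge:
  Cap = total_energy / DOD = 169.2 / 0.59
  Cap = 286.78 kWh

286.78


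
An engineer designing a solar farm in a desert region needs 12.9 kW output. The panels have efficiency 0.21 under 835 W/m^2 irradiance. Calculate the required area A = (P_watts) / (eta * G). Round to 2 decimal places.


Convert target power to watts: P = 12.9 * 1000 = 12900.0 W
Compute denominator: eta * G = 0.21 * 835 = 175.35
Required area A = P / (eta * G) = 12900.0 / 175.35
A = 73.57 m^2

73.57


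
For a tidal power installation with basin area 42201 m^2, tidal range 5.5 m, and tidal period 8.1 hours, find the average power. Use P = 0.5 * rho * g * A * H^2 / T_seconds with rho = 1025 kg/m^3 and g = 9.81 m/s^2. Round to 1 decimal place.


Convert period to seconds: T = 8.1 * 3600 = 29160.0 s
H^2 = 5.5^2 = 30.25
P = 0.5 * rho * g * A * H^2 / T
P = 0.5 * 1025 * 9.81 * 42201 * 30.25 / 29160.0
P = 220101.7 W

220101.7


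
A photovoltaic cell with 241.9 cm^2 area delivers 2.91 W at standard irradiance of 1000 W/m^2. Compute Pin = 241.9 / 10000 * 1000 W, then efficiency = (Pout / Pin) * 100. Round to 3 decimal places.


First compute the input power:
  Pin = area_cm2 / 10000 * G = 241.9 / 10000 * 1000 = 24.19 W
Then compute efficiency:
  Efficiency = (Pout / Pin) * 100 = (2.91 / 24.19) * 100
  Efficiency = 12.030%

12.030


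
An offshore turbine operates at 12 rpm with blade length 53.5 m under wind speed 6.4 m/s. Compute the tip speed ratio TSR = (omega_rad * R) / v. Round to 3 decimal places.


Convert rotational speed to rad/s:
  omega = 12 * 2 * pi / 60 = 1.2566 rad/s
Compute tip speed:
  v_tip = omega * R = 1.2566 * 53.5 = 67.23 m/s
Tip speed ratio:
  TSR = v_tip / v_wind = 67.23 / 6.4 = 10.505

10.505


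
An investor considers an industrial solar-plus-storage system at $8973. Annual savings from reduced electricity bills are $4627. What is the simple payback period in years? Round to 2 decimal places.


Simple payback period = initial cost / annual savings
Payback = 8973 / 4627
Payback = 1.94 years

1.94


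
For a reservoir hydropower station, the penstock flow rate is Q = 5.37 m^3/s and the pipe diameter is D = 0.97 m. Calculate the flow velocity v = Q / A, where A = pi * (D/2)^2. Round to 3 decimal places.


Compute pipe cross-sectional area:
  A = pi * (D/2)^2 = pi * (0.97/2)^2 = 0.739 m^2
Calculate velocity:
  v = Q / A = 5.37 / 0.739
  v = 7.267 m/s

7.267


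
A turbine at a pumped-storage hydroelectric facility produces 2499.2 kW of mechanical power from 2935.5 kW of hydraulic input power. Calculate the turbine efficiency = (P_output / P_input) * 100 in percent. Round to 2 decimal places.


Turbine efficiency = (output power / input power) * 100
eta = (2499.2 / 2935.5) * 100
eta = 85.14%

85.14


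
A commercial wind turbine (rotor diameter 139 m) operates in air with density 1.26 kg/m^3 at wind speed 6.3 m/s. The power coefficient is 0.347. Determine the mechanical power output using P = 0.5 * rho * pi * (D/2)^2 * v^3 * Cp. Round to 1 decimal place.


Step 1 -- Compute swept area:
  A = pi * (D/2)^2 = pi * (139/2)^2 = 15174.68 m^2
Step 2 -- Apply wind power equation:
  P = 0.5 * rho * A * v^3 * Cp
  v^3 = 6.3^3 = 250.047
  P = 0.5 * 1.26 * 15174.68 * 250.047 * 0.347
  P = 829490.0 W

829490.0


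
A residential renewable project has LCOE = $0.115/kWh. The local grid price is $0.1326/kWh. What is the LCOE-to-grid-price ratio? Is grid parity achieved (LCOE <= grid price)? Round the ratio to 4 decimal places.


Compare LCOE to grid price:
  LCOE = $0.115/kWh, Grid price = $0.1326/kWh
  Ratio = LCOE / grid_price = 0.115 / 0.1326 = 0.8673
  Grid parity achieved (ratio <= 1)? yes

0.8673


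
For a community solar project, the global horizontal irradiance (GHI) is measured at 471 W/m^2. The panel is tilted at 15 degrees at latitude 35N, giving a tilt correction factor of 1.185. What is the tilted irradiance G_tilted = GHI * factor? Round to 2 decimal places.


Identify the given values:
  GHI = 471 W/m^2, tilt correction factor = 1.185
Apply the formula G_tilted = GHI * factor:
  G_tilted = 471 * 1.185
  G_tilted = 558.14 W/m^2

558.14


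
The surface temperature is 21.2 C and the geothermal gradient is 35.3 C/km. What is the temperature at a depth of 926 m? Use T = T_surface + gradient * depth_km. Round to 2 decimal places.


Convert depth to km: 926 / 1000 = 0.926 km
Temperature increase = gradient * depth_km = 35.3 * 0.926 = 32.69 C
Temperature at depth = T_surface + delta_T = 21.2 + 32.69
T = 53.89 C

53.89


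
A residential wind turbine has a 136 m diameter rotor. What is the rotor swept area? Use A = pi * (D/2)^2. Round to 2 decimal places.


Compute the rotor radius:
  r = D / 2 = 136 / 2 = 68.0 m
Calculate swept area:
  A = pi * r^2 = pi * 68.0^2
  A = 14526.72 m^2

14526.72


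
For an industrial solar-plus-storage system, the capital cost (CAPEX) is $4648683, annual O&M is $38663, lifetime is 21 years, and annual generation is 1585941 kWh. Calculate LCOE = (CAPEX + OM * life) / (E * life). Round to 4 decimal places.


Total cost = CAPEX + OM * lifetime = 4648683 + 38663 * 21 = 4648683 + 811923 = 5460606
Total generation = annual * lifetime = 1585941 * 21 = 33304761 kWh
LCOE = 5460606 / 33304761
LCOE = 0.1640 $/kWh

0.1640


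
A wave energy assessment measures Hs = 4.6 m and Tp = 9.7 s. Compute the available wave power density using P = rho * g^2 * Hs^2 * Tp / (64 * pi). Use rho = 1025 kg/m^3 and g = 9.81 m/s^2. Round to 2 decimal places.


Apply wave power formula:
  g^2 = 9.81^2 = 96.2361
  Hs^2 = 4.6^2 = 21.16
  Numerator = rho * g^2 * Hs^2 * Tp = 1025 * 96.2361 * 21.16 * 9.7 = 20246468.3
  Denominator = 64 * pi = 201.0619
  P = 20246468.3 / 201.0619 = 100697.67 W/m

100697.67


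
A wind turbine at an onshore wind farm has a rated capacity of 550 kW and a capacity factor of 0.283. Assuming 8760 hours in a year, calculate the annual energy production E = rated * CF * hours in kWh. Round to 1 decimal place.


Annual energy = rated_kW * capacity_factor * hours_per_year
Given: P_rated = 550 kW, CF = 0.283, hours = 8760
E = 550 * 0.283 * 8760
E = 1363494.0 kWh

1363494.0


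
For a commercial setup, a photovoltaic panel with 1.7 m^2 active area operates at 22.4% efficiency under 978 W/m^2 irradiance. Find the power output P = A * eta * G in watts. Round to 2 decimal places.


Use the solar power formula P = A * eta * G.
Given: A = 1.7 m^2, eta = 0.224, G = 978 W/m^2
P = 1.7 * 0.224 * 978
P = 372.42 W

372.42


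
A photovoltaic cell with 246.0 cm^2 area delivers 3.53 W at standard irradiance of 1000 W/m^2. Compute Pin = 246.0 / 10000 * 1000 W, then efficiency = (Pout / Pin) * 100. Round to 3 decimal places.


First compute the input power:
  Pin = area_cm2 / 10000 * G = 246.0 / 10000 * 1000 = 24.6 W
Then compute efficiency:
  Efficiency = (Pout / Pin) * 100 = (3.53 / 24.6) * 100
  Efficiency = 14.350%

14.350


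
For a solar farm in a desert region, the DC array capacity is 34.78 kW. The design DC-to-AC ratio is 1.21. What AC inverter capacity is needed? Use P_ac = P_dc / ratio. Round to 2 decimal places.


The inverter AC capacity is determined by the DC/AC ratio.
Given: P_dc = 34.78 kW, DC/AC ratio = 1.21
P_ac = P_dc / ratio = 34.78 / 1.21
P_ac = 28.74 kW

28.74


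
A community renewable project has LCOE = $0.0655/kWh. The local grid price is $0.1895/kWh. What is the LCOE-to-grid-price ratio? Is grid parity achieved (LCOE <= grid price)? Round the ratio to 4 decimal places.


Compare LCOE to grid price:
  LCOE = $0.0655/kWh, Grid price = $0.1895/kWh
  Ratio = LCOE / grid_price = 0.0655 / 0.1895 = 0.3456
  Grid parity achieved (ratio <= 1)? yes

0.3456


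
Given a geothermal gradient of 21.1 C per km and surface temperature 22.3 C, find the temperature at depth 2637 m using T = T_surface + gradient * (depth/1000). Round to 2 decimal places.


Convert depth to km: 2637 / 1000 = 2.637 km
Temperature increase = gradient * depth_km = 21.1 * 2.637 = 55.64 C
Temperature at depth = T_surface + delta_T = 22.3 + 55.64
T = 77.94 C

77.94


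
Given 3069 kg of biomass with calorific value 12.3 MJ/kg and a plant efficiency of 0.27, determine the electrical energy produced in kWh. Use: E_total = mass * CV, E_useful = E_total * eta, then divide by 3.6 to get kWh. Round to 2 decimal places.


Total energy = mass * CV = 3069 * 12.3 = 37748.7 MJ
Useful energy = total * eta = 37748.7 * 0.27 = 10192.15 MJ
Convert to kWh: 10192.15 / 3.6
Useful energy = 2831.15 kWh

2831.15


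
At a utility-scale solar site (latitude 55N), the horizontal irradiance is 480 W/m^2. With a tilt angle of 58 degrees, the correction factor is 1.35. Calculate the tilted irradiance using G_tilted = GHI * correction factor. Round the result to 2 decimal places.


Identify the given values:
  GHI = 480 W/m^2, tilt correction factor = 1.35
Apply the formula G_tilted = GHI * factor:
  G_tilted = 480 * 1.35
  G_tilted = 648.00 W/m^2

648.00


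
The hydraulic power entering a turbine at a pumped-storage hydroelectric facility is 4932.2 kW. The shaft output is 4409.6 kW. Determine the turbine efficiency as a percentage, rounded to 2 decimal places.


Turbine efficiency = (output power / input power) * 100
eta = (4409.6 / 4932.2) * 100
eta = 89.40%

89.40


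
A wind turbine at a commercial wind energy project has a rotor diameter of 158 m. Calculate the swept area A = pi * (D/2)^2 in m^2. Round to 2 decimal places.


Compute the rotor radius:
  r = D / 2 = 158 / 2 = 79.0 m
Calculate swept area:
  A = pi * r^2 = pi * 79.0^2
  A = 19606.68 m^2

19606.68


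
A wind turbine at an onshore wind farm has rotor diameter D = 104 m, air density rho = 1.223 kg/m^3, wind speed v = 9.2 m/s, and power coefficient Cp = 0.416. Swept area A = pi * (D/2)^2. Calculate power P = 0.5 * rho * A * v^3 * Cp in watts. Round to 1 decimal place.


Step 1 -- Compute swept area:
  A = pi * (D/2)^2 = pi * (104/2)^2 = 8494.87 m^2
Step 2 -- Apply wind power equation:
  P = 0.5 * rho * A * v^3 * Cp
  v^3 = 9.2^3 = 778.688
  P = 0.5 * 1.223 * 8494.87 * 778.688 * 0.416
  P = 1682712.2 W

1682712.2


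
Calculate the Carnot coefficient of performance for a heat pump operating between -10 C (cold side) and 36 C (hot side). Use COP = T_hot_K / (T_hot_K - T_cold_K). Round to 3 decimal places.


Convert to Kelvin:
  T_hot = 36 + 273.15 = 309.15 K
  T_cold = -10 + 273.15 = 263.15 K
Apply Carnot COP formula:
  COP = T_hot_K / (T_hot_K - T_cold_K) = 309.15 / 46.0
  COP = 6.721

6.721


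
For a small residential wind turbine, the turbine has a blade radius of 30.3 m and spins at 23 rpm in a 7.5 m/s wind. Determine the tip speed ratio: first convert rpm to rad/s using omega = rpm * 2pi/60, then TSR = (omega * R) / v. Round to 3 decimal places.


Convert rotational speed to rad/s:
  omega = 23 * 2 * pi / 60 = 2.4086 rad/s
Compute tip speed:
  v_tip = omega * R = 2.4086 * 30.3 = 72.979 m/s
Tip speed ratio:
  TSR = v_tip / v_wind = 72.979 / 7.5 = 9.731

9.731


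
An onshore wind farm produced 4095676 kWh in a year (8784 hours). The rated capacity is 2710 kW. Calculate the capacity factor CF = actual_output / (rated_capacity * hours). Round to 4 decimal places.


Capacity factor = actual output / maximum possible output
Maximum possible = rated * hours = 2710 * 8784 = 23804640 kWh
CF = 4095676 / 23804640
CF = 0.1721

0.1721


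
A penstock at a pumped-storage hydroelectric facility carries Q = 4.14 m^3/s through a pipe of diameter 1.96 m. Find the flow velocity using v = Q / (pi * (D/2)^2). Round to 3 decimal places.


Compute pipe cross-sectional area:
  A = pi * (D/2)^2 = pi * (1.96/2)^2 = 3.0172 m^2
Calculate velocity:
  v = Q / A = 4.14 / 3.0172
  v = 1.372 m/s

1.372


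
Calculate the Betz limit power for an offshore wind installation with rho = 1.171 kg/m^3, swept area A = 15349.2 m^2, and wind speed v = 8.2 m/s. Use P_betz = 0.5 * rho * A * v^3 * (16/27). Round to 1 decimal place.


The Betz coefficient Cp_max = 16/27 = 0.5926
v^3 = 8.2^3 = 551.368
P_betz = 0.5 * rho * A * v^3 * Cp_max
P_betz = 0.5 * 1.171 * 15349.2 * 551.368 * 0.5926
P_betz = 2936367.6 W

2936367.6


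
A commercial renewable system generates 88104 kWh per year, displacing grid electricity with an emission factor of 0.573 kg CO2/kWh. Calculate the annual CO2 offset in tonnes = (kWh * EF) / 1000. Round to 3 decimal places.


CO2 offset in kg = generation * emission_factor
CO2 offset = 88104 * 0.573 = 50483.59 kg
Convert to tonnes:
  CO2 offset = 50483.59 / 1000 = 50.484 tonnes

50.484


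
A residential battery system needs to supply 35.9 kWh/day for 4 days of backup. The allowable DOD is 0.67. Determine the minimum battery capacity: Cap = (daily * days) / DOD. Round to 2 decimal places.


Total energy needed = daily * days = 35.9 * 4 = 143.6 kWh
Account for depth of discharge:
  Cap = total_energy / DOD = 143.6 / 0.67
  Cap = 214.33 kWh

214.33


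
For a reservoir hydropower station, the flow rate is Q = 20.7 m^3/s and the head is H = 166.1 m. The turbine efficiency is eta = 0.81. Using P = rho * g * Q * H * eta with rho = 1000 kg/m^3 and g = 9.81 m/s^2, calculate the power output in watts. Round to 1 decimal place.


Apply the hydropower formula P = rho * g * Q * H * eta
rho * g = 1000 * 9.81 = 9810.0
P = 9810.0 * 20.7 * 166.1 * 0.81
P = 27320837.2 W

27320837.2


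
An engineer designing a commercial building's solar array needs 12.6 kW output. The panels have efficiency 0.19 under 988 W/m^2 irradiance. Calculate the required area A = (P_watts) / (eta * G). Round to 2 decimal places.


Convert target power to watts: P = 12.6 * 1000 = 12600.0 W
Compute denominator: eta * G = 0.19 * 988 = 187.72
Required area A = P / (eta * G) = 12600.0 / 187.72
A = 67.12 m^2

67.12


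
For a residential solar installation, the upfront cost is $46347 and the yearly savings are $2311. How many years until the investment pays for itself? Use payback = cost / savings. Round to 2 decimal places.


Simple payback period = initial cost / annual savings
Payback = 46347 / 2311
Payback = 20.05 years

20.05


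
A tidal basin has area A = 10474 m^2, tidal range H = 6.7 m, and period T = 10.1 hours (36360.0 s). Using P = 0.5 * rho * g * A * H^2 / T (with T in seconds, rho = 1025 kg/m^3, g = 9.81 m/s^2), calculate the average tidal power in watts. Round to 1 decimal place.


Convert period to seconds: T = 10.1 * 3600 = 36360.0 s
H^2 = 6.7^2 = 44.89
P = 0.5 * rho * g * A * H^2 / T
P = 0.5 * 1025 * 9.81 * 10474 * 44.89 / 36360.0
P = 65013.1 W

65013.1


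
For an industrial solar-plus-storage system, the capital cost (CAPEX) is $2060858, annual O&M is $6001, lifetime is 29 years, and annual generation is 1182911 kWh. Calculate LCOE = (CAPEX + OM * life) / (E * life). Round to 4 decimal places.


Total cost = CAPEX + OM * lifetime = 2060858 + 6001 * 29 = 2060858 + 174029 = 2234887
Total generation = annual * lifetime = 1182911 * 29 = 34304419 kWh
LCOE = 2234887 / 34304419
LCOE = 0.0651 $/kWh

0.0651


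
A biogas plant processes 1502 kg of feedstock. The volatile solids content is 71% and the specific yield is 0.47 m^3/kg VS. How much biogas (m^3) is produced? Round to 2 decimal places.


Compute volatile solids:
  VS = mass * VS_fraction = 1502 * 0.71 = 1066.42 kg
Calculate biogas volume:
  Biogas = VS * specific_yield = 1066.42 * 0.47
  Biogas = 501.22 m^3

501.22


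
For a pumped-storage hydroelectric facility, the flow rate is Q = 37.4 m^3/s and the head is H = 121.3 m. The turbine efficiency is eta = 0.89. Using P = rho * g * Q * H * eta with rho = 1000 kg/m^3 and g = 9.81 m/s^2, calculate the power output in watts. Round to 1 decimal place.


Apply the hydropower formula P = rho * g * Q * H * eta
rho * g = 1000 * 9.81 = 9810.0
P = 9810.0 * 37.4 * 121.3 * 0.89
P = 39608775.6 W

39608775.6


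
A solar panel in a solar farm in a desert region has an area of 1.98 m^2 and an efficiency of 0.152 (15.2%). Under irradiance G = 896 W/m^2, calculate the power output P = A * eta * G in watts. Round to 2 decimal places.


Use the solar power formula P = A * eta * G.
Given: A = 1.98 m^2, eta = 0.152, G = 896 W/m^2
P = 1.98 * 0.152 * 896
P = 269.66 W

269.66


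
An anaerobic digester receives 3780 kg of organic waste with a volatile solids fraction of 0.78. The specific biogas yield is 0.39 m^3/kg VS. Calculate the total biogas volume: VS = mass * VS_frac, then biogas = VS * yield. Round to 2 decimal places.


Compute volatile solids:
  VS = mass * VS_fraction = 3780 * 0.78 = 2948.4 kg
Calculate biogas volume:
  Biogas = VS * specific_yield = 2948.4 * 0.39
  Biogas = 1149.88 m^3

1149.88


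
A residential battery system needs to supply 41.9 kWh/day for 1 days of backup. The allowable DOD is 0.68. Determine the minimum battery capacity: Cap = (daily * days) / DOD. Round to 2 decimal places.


Total energy needed = daily * days = 41.9 * 1 = 41.9 kWh
Account for depth of discharge:
  Cap = total_energy / DOD = 41.9 / 0.68
  Cap = 61.62 kWh

61.62


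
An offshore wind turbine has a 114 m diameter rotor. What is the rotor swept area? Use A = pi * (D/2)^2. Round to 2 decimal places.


Compute the rotor radius:
  r = D / 2 = 114 / 2 = 57.0 m
Calculate swept area:
  A = pi * r^2 = pi * 57.0^2
  A = 10207.03 m^2

10207.03


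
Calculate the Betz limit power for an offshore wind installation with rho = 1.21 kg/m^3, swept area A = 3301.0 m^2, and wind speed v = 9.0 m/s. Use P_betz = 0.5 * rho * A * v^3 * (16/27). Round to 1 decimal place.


The Betz coefficient Cp_max = 16/27 = 0.5926
v^3 = 9.0^3 = 729.0
P_betz = 0.5 * rho * A * v^3 * Cp_max
P_betz = 0.5 * 1.21 * 3301.0 * 729.0 * 0.5926
P_betz = 862749.4 W

862749.4


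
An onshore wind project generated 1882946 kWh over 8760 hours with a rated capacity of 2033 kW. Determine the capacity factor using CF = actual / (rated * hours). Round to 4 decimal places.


Capacity factor = actual output / maximum possible output
Maximum possible = rated * hours = 2033 * 8760 = 17809080 kWh
CF = 1882946 / 17809080
CF = 0.1057

0.1057


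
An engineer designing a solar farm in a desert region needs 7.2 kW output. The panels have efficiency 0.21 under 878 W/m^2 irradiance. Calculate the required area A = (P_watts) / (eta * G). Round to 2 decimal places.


Convert target power to watts: P = 7.2 * 1000 = 7200.0 W
Compute denominator: eta * G = 0.21 * 878 = 184.38
Required area A = P / (eta * G) = 7200.0 / 184.38
A = 39.05 m^2

39.05


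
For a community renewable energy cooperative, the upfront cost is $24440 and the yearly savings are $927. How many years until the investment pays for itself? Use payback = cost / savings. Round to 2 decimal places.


Simple payback period = initial cost / annual savings
Payback = 24440 / 927
Payback = 26.36 years

26.36


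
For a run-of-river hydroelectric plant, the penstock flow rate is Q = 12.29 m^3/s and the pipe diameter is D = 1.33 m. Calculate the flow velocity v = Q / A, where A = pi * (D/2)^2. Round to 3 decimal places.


Compute pipe cross-sectional area:
  A = pi * (D/2)^2 = pi * (1.33/2)^2 = 1.3893 m^2
Calculate velocity:
  v = Q / A = 12.29 / 1.3893
  v = 8.846 m/s

8.846


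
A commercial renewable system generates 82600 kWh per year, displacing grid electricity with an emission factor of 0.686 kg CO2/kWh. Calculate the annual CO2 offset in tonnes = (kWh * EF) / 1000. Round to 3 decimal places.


CO2 offset in kg = generation * emission_factor
CO2 offset = 82600 * 0.686 = 56663.6 kg
Convert to tonnes:
  CO2 offset = 56663.6 / 1000 = 56.664 tonnes

56.664


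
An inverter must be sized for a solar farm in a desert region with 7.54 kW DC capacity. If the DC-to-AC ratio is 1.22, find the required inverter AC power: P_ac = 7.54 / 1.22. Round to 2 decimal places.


The inverter AC capacity is determined by the DC/AC ratio.
Given: P_dc = 7.54 kW, DC/AC ratio = 1.22
P_ac = P_dc / ratio = 7.54 / 1.22
P_ac = 6.18 kW

6.18


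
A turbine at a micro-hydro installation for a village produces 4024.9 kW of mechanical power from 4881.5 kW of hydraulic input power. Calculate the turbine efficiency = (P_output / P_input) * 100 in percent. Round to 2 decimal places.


Turbine efficiency = (output power / input power) * 100
eta = (4024.9 / 4881.5) * 100
eta = 82.45%

82.45


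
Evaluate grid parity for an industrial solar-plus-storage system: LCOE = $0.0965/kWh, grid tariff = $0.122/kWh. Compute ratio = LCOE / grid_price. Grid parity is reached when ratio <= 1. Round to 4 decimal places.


Compare LCOE to grid price:
  LCOE = $0.0965/kWh, Grid price = $0.122/kWh
  Ratio = LCOE / grid_price = 0.0965 / 0.122 = 0.7910
  Grid parity achieved (ratio <= 1)? yes

0.7910


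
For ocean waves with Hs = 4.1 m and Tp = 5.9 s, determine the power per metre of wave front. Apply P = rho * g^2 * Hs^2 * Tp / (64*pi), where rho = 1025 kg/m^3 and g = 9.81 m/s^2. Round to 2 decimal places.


Apply wave power formula:
  g^2 = 9.81^2 = 96.2361
  Hs^2 = 4.1^2 = 16.81
  Numerator = rho * g^2 * Hs^2 * Tp = 1025 * 96.2361 * 16.81 * 5.9 = 9783215.17
  Denominator = 64 * pi = 201.0619
  P = 9783215.17 / 201.0619 = 48657.72 W/m

48657.72


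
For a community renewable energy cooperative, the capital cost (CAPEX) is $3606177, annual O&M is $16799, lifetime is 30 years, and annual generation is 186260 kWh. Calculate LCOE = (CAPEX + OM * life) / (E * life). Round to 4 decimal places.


Total cost = CAPEX + OM * lifetime = 3606177 + 16799 * 30 = 3606177 + 503970 = 4110147
Total generation = annual * lifetime = 186260 * 30 = 5587800 kWh
LCOE = 4110147 / 5587800
LCOE = 0.7356 $/kWh

0.7356


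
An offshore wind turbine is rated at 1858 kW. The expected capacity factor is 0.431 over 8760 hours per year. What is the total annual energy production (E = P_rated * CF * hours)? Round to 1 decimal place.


Annual energy = rated_kW * capacity_factor * hours_per_year
Given: P_rated = 1858 kW, CF = 0.431, hours = 8760
E = 1858 * 0.431 * 8760
E = 7014990.5 kWh

7014990.5


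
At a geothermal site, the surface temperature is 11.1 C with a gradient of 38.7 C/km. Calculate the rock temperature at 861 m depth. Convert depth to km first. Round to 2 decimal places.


Convert depth to km: 861 / 1000 = 0.861 km
Temperature increase = gradient * depth_km = 38.7 * 0.861 = 33.32 C
Temperature at depth = T_surface + delta_T = 11.1 + 33.32
T = 44.42 C

44.42


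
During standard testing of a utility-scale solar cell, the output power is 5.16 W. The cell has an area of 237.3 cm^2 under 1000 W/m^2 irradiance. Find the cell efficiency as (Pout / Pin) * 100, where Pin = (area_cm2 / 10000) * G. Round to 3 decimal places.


First compute the input power:
  Pin = area_cm2 / 10000 * G = 237.3 / 10000 * 1000 = 23.73 W
Then compute efficiency:
  Efficiency = (Pout / Pin) * 100 = (5.16 / 23.73) * 100
  Efficiency = 21.745%

21.745


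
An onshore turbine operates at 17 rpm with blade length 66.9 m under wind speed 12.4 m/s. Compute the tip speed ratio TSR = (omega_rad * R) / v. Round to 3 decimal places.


Convert rotational speed to rad/s:
  omega = 17 * 2 * pi / 60 = 1.7802 rad/s
Compute tip speed:
  v_tip = omega * R = 1.7802 * 66.9 = 119.098 m/s
Tip speed ratio:
  TSR = v_tip / v_wind = 119.098 / 12.4 = 9.605

9.605


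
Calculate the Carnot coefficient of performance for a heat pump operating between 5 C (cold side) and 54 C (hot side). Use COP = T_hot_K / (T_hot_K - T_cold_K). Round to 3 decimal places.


Convert to Kelvin:
  T_hot = 54 + 273.15 = 327.15 K
  T_cold = 5 + 273.15 = 278.15 K
Apply Carnot COP formula:
  COP = T_hot_K / (T_hot_K - T_cold_K) = 327.15 / 49.0
  COP = 6.677

6.677


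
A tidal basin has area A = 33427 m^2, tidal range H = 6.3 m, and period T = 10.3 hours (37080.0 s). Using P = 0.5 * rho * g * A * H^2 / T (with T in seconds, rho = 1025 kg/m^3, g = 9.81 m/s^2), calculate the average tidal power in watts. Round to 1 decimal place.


Convert period to seconds: T = 10.3 * 3600 = 37080.0 s
H^2 = 6.3^2 = 39.69
P = 0.5 * rho * g * A * H^2 / T
P = 0.5 * 1025 * 9.81 * 33427 * 39.69 / 37080.0
P = 179887.8 W

179887.8


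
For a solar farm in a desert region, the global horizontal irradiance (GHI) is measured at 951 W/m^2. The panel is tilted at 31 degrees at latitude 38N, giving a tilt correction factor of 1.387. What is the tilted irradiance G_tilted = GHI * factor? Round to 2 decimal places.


Identify the given values:
  GHI = 951 W/m^2, tilt correction factor = 1.387
Apply the formula G_tilted = GHI * factor:
  G_tilted = 951 * 1.387
  G_tilted = 1319.04 W/m^2

1319.04


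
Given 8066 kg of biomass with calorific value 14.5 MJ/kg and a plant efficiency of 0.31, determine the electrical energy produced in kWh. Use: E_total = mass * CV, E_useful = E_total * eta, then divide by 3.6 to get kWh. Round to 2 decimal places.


Total energy = mass * CV = 8066 * 14.5 = 116957.0 MJ
Useful energy = total * eta = 116957.0 * 0.31 = 36256.67 MJ
Convert to kWh: 36256.67 / 3.6
Useful energy = 10071.30 kWh

10071.30


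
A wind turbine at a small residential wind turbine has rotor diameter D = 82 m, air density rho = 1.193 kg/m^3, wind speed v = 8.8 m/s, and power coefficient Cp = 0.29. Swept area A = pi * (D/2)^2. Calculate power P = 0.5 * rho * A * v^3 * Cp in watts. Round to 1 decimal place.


Step 1 -- Compute swept area:
  A = pi * (D/2)^2 = pi * (82/2)^2 = 5281.02 m^2
Step 2 -- Apply wind power equation:
  P = 0.5 * rho * A * v^3 * Cp
  v^3 = 8.8^3 = 681.472
  P = 0.5 * 1.193 * 5281.02 * 681.472 * 0.29
  P = 622549.7 W

622549.7


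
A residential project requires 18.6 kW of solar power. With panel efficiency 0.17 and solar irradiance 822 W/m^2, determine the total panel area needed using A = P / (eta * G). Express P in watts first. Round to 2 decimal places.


Convert target power to watts: P = 18.6 * 1000 = 18600.0 W
Compute denominator: eta * G = 0.17 * 822 = 139.74
Required area A = P / (eta * G) = 18600.0 / 139.74
A = 133.10 m^2

133.10


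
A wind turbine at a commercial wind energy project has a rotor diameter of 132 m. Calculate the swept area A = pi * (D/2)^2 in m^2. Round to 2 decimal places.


Compute the rotor radius:
  r = D / 2 = 132 / 2 = 66.0 m
Calculate swept area:
  A = pi * r^2 = pi * 66.0^2
  A = 13684.78 m^2

13684.78


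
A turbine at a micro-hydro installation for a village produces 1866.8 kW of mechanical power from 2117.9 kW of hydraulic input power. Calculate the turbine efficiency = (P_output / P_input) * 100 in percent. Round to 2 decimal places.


Turbine efficiency = (output power / input power) * 100
eta = (1866.8 / 2117.9) * 100
eta = 88.14%

88.14


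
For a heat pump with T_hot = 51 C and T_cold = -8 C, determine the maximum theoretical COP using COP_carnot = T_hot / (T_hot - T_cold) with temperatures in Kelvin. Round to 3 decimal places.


Convert to Kelvin:
  T_hot = 51 + 273.15 = 324.15 K
  T_cold = -8 + 273.15 = 265.15 K
Apply Carnot COP formula:
  COP = T_hot_K / (T_hot_K - T_cold_K) = 324.15 / 59.0
  COP = 5.494

5.494


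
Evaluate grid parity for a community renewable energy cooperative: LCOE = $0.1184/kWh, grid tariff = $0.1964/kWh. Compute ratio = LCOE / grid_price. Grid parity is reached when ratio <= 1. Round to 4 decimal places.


Compare LCOE to grid price:
  LCOE = $0.1184/kWh, Grid price = $0.1964/kWh
  Ratio = LCOE / grid_price = 0.1184 / 0.1964 = 0.6029
  Grid parity achieved (ratio <= 1)? yes

0.6029


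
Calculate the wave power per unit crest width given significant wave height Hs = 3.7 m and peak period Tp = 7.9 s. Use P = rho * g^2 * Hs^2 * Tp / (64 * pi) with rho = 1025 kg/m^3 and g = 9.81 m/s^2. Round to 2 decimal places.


Apply wave power formula:
  g^2 = 9.81^2 = 96.2361
  Hs^2 = 3.7^2 = 13.69
  Numerator = rho * g^2 * Hs^2 * Tp = 1025 * 96.2361 * 13.69 * 7.9 = 10668231.21
  Denominator = 64 * pi = 201.0619
  P = 10668231.21 / 201.0619 = 53059.43 W/m

53059.43


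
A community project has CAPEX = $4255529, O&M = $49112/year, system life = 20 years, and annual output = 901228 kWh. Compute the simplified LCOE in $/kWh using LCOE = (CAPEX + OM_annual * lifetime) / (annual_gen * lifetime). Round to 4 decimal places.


Total cost = CAPEX + OM * lifetime = 4255529 + 49112 * 20 = 4255529 + 982240 = 5237769
Total generation = annual * lifetime = 901228 * 20 = 18024560 kWh
LCOE = 5237769 / 18024560
LCOE = 0.2906 $/kWh

0.2906


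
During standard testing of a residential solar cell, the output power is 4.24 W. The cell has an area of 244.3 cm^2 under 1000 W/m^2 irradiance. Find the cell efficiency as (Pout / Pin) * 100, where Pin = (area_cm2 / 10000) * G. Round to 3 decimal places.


First compute the input power:
  Pin = area_cm2 / 10000 * G = 244.3 / 10000 * 1000 = 24.43 W
Then compute efficiency:
  Efficiency = (Pout / Pin) * 100 = (4.24 / 24.43) * 100
  Efficiency = 17.356%

17.356


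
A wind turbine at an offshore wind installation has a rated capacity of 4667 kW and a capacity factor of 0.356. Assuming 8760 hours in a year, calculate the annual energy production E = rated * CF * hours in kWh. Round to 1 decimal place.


Annual energy = rated_kW * capacity_factor * hours_per_year
Given: P_rated = 4667 kW, CF = 0.356, hours = 8760
E = 4667 * 0.356 * 8760
E = 14554319.5 kWh

14554319.5


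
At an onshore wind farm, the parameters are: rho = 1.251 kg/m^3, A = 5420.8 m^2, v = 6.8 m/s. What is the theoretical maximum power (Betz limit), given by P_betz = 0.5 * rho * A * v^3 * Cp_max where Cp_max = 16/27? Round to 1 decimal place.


The Betz coefficient Cp_max = 16/27 = 0.5926
v^3 = 6.8^3 = 314.432
P_betz = 0.5 * rho * A * v^3 * Cp_max
P_betz = 0.5 * 1.251 * 5420.8 * 314.432 * 0.5926
P_betz = 631791.3 W

631791.3


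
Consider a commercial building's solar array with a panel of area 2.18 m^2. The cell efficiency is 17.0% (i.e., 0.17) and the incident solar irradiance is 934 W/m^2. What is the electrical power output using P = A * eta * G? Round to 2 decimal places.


Use the solar power formula P = A * eta * G.
Given: A = 2.18 m^2, eta = 0.17, G = 934 W/m^2
P = 2.18 * 0.17 * 934
P = 346.14 W

346.14


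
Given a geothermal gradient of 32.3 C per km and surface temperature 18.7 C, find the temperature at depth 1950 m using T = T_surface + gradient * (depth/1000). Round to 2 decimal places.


Convert depth to km: 1950 / 1000 = 1.95 km
Temperature increase = gradient * depth_km = 32.3 * 1.95 = 62.99 C
Temperature at depth = T_surface + delta_T = 18.7 + 62.99
T = 81.69 C

81.69


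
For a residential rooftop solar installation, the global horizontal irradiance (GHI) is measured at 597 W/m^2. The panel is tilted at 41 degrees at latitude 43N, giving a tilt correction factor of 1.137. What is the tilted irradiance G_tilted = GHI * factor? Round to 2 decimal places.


Identify the given values:
  GHI = 597 W/m^2, tilt correction factor = 1.137
Apply the formula G_tilted = GHI * factor:
  G_tilted = 597 * 1.137
  G_tilted = 678.79 W/m^2

678.79


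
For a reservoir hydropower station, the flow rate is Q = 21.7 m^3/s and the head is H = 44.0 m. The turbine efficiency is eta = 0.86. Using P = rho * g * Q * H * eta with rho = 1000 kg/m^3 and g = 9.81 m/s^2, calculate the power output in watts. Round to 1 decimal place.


Apply the hydropower formula P = rho * g * Q * H * eta
rho * g = 1000 * 9.81 = 9810.0
P = 9810.0 * 21.7 * 44.0 * 0.86
P = 8055265.7 W

8055265.7


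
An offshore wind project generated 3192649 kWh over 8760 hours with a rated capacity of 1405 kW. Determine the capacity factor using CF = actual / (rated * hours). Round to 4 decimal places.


Capacity factor = actual output / maximum possible output
Maximum possible = rated * hours = 1405 * 8760 = 12307800 kWh
CF = 3192649 / 12307800
CF = 0.2594

0.2594


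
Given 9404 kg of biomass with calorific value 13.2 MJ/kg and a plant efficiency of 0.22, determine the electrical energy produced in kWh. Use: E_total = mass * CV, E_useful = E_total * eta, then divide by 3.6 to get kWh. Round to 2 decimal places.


Total energy = mass * CV = 9404 * 13.2 = 124132.8 MJ
Useful energy = total * eta = 124132.8 * 0.22 = 27309.22 MJ
Convert to kWh: 27309.22 / 3.6
Useful energy = 7585.89 kWh

7585.89


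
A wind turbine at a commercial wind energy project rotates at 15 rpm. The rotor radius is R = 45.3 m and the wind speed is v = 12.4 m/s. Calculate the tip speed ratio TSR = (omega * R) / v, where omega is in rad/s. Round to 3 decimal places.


Convert rotational speed to rad/s:
  omega = 15 * 2 * pi / 60 = 1.5708 rad/s
Compute tip speed:
  v_tip = omega * R = 1.5708 * 45.3 = 71.157 m/s
Tip speed ratio:
  TSR = v_tip / v_wind = 71.157 / 12.4 = 5.738

5.738
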